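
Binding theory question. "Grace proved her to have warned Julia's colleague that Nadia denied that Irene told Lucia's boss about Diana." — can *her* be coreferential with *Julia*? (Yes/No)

*her* is a pronoun; Principle B requires it to be free in its binding domain — the matrix clause.
— Julia: possessor inside the object DP of the clause headed by 'warned'; is c-commanded by the pronoun; coreference would bind this R-expression — blocked (Principle C).

No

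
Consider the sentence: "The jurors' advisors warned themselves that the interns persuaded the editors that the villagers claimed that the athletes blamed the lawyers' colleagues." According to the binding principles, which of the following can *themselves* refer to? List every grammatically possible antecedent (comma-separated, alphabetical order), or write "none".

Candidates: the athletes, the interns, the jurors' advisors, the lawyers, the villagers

the jurors' advisors

*themselves* is a reflexive; Principle A requires it to be bound within its binding domain — the matrix clause.
— the athletes: subject of the clause headed by 'blamed'; does not c-command the reflexive — cannot bind it (Principle A).
— the interns: subject of the clause headed by 'persuaded'; does not c-command the reflexive — cannot bind it (Principle A).
— the jurors' advisors: subject of the matrix clause; c-commands the reflexive within its binding domain — allowed (Principle A).
— the lawyers: possessor inside the object DP of the clause headed by 'blamed'; does not c-command the reflexive — cannot bind it (Principle A).
— the villagers: subject of the clause headed by 'claimed'; does not c-command the reflexive — cannot bind it (Principle A).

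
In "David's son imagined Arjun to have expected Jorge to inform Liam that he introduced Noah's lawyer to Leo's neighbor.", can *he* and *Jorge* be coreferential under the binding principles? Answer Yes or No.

*Jorge* is an R-expression; Principle C requires it to be free (not bound by any c-commanding expression).
— he: subject of the clause headed by 'introduced'; the pronoun does not c-command the R-expression — coreference allowed.

Yes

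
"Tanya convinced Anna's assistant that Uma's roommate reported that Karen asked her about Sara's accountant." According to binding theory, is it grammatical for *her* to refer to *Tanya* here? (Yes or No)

*Tanya* is an R-expression; Principle C requires it to be free (not bound by any c-commanding expression).
— her: object of the clause headed by 'asked'; the pronoun does not c-command the R-expression — coreference allowed.

Yes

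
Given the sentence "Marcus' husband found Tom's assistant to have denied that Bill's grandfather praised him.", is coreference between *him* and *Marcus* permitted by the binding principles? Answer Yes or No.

Yes

*him* is a pronoun; Principle B requires it to be free in its binding domain — the clause headed by 'praised'.
— Marcus: possessor inside the subject DP of the matrix clause; does not c-command the pronoun — Principle B does not apply; allowed.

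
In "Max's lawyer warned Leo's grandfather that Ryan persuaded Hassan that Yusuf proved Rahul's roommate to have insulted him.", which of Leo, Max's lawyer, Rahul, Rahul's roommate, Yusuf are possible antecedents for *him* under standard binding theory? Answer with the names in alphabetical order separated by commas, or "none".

*him* is a pronoun; Principle B requires it to be free in its binding domain — the clause headed by 'insulted'.
— Leo: possessor inside the object DP of the matrix clause; does not c-command the pronoun — Principle B does not apply; allowed.
— Max's lawyer: subject of the matrix clause; c-commands the pronoun but lies outside its binding domain — allowed.
— Rahul: possessor inside the subject DP of the clause headed by 'insulted'; does not c-command the pronoun — Principle B does not apply; allowed.
— Rahul's roommate: subject of the clause headed by 'insulted'; c-commands the pronoun within its binding domain — blocked (Principle B).
— Yusuf: subject of the clause headed by 'proved'; c-commands the pronoun but lies outside its binding domain — allowed.

Leo, Max's lawyer, Rahul, Yusuf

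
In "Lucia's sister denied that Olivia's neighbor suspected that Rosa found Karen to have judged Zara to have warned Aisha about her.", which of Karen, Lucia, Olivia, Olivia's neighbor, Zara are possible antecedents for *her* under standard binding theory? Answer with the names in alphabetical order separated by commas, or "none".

Karen, Lucia, Olivia, Olivia's neighbor

*her* is a pronoun; Principle B requires it to be free in its binding domain — the clause headed by 'warned'.
— Karen: subject of the clause headed by 'judged'; c-commands the pronoun but lies outside its binding domain — allowed.
— Lucia: possessor inside the subject DP of the matrix clause; does not c-command the pronoun — Principle B does not apply; allowed.
— Olivia: possessor inside the subject DP of the clause headed by 'suspected'; does not c-command the pronoun — Principle B does not apply; allowed.
— Olivia's neighbor: subject of the clause headed by 'suspected'; c-commands the pronoun but lies outside its binding domain — allowed.
— Zara: subject of the clause headed by 'warned'; c-commands the pronoun within its binding domain — blocked (Principle B).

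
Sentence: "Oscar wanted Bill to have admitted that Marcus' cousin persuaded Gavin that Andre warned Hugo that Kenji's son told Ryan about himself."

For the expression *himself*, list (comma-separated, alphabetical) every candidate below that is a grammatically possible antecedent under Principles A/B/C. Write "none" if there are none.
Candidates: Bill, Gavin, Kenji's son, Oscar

Kenji's son

*himself* is a reflexive; Principle A requires it to be bound within its binding domain — the clause headed by 'told'.
— Bill: subject of the clause headed by 'admitted'; c-commands the reflexive but lies outside its binding domain — cannot bind it (Principle A).
— Gavin: object of the clause headed by 'persuaded'; c-commands the reflexive but lies outside its binding domain — cannot bind it (Principle A).
— Kenji's son: subject of the clause headed by 'told'; c-commands the reflexive within its binding domain — allowed (Principle A).
— Oscar: subject of the matrix clause; c-commands the reflexive but lies outside its binding domain — cannot bind it (Principle A).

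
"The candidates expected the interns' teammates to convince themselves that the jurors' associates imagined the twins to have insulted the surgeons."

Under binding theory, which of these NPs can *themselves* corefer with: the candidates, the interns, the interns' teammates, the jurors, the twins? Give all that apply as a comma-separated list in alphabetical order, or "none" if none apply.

*themselves* is a reflexive; Principle A requires it to be bound within its binding domain — the clause headed by 'convince'.
— the candidates: subject of the matrix clause; c-commands the reflexive but lies outside its binding domain — cannot bind it (Principle A).
— the interns: possessor inside the subject DP of the clause headed by 'convince'; does not c-command the reflexive — cannot bind it (Principle A).
— the interns' teammates: subject of the clause headed by 'convince'; c-commands the reflexive within its binding domain — allowed (Principle A).
— the jurors: possessor inside the subject DP of the clause headed by 'imagined'; does not c-command the reflexive — cannot bind it (Principle A).
— the twins: subject of the clause headed by 'insulted'; does not c-command the reflexive — cannot bind it (Principle A).

the interns' teammates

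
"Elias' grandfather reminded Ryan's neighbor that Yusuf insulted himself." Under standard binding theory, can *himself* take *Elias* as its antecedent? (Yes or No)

*himself* is a reflexive; Principle A requires it to be bound within its binding domain — the clause headed by 'insulted'.
— Elias: possessor inside the subject DP of the matrix clause; does not c-command the reflexive — cannot bind it (Principle A).

No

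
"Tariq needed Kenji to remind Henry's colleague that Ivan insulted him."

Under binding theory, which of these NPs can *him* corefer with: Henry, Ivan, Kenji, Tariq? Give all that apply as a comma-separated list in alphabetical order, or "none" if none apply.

*him* is a pronoun; Principle B requires it to be free in its binding domain — the clause headed by 'insulted'.
— Henry: possessor inside the object DP of the clause headed by 'remind'; does not c-command the pronoun — Principle B does not apply; allowed.
— Ivan: subject of the clause headed by 'insulted'; c-commands the pronoun within its binding domain — blocked (Principle B).
— Kenji: subject of the clause headed by 'remind'; c-commands the pronoun but lies outside its binding domain — allowed.
— Tariq: subject of the matrix clause; c-commands the pronoun but lies outside its binding domain — allowed.

Henry, Kenji, Tariq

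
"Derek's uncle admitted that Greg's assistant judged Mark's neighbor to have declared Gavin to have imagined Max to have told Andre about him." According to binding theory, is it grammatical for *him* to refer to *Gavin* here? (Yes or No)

*Gavin* is an R-expression; Principle C requires it to be free (not bound by any c-commanding expression).
— him: second object of the clause headed by 'told'; the pronoun does not c-command the R-expression — coreference allowed.

Yes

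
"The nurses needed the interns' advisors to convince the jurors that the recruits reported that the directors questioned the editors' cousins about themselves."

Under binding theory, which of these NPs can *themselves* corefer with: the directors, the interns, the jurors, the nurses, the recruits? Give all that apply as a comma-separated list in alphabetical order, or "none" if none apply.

the directors

*themselves* is a reflexive; Principle A requires it to be bound within its binding domain — the clause headed by 'questioned'.
— the directors: subject of the clause headed by 'questioned'; c-commands the reflexive within its binding domain — allowed (Principle A).
— the interns: possessor inside the subject DP of the clause headed by 'convince'; does not c-command the reflexive — cannot bind it (Principle A).
— the jurors: object of the clause headed by 'convince'; c-commands the reflexive but lies outside its binding domain — cannot bind it (Principle A).
— the nurses: subject of the matrix clause; c-commands the reflexive but lies outside its binding domain — cannot bind it (Principle A).
— the recruits: subject of the clause headed by 'reported'; c-commands the reflexive but lies outside its binding domain — cannot bind it (Principle A).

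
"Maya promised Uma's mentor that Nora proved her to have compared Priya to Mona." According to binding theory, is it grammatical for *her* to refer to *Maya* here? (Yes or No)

Yes

*Maya* is an R-expression; Principle C requires it to be free (not bound by any c-commanding expression).
— her: subject of the clause headed by 'compared'; the pronoun does not c-command the R-expression — coreference allowed.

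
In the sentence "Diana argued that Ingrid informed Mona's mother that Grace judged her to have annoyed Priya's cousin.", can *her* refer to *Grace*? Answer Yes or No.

No

*her* is a pronoun; Principle B requires it to be free in its binding domain — the clause headed by 'judged'.
— Grace: subject of the clause headed by 'judged'; c-commands the pronoun within its binding domain — blocked (Principle B).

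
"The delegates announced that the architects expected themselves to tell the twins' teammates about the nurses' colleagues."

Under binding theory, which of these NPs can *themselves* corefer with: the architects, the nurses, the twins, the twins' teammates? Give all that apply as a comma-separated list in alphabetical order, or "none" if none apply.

*themselves* is a reflexive; Principle A requires it to be bound within its binding domain — the clause headed by 'expected'.
— the architects: subject of the clause headed by 'expected'; c-commands the reflexive within its binding domain — allowed (Principle A).
— the nurses: possessor inside the second object DP of the clause headed by 'tell'; does not c-command the reflexive — cannot bind it (Principle A).
— the twins: possessor inside the object DP of the clause headed by 'tell'; does not c-command the reflexive — cannot bind it (Principle A).
— the twins' teammates: object of the clause headed by 'tell'; does not c-command the reflexive — cannot bind it (Principle A).

the architects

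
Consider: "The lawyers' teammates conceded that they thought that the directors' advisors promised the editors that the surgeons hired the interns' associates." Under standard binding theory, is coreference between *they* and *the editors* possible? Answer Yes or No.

*the editors* is an R-expression; Principle C requires it to be free (not bound by any c-commanding expression).
— they: subject of the clause headed by 'thought'; the pronoun c-commands the R-expression — coreference blocked (Principle C).

No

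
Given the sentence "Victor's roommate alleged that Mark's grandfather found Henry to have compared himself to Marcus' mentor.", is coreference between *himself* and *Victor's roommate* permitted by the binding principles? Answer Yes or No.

*himself* is a reflexive; Principle A requires it to be bound within its binding domain — the clause headed by 'compared'.
— Victor's roommate: subject of the matrix clause; c-commands the reflexive but lies outside its binding domain — cannot bind it (Principle A).

No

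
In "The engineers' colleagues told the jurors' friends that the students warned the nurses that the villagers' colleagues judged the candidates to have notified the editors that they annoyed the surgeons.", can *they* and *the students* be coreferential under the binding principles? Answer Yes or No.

*the students* is an R-expression; Principle C requires it to be free (not bound by any c-commanding expression).
— they: subject of the clause headed by 'annoyed'; the pronoun does not c-command the R-expression — coreference allowed.

Yes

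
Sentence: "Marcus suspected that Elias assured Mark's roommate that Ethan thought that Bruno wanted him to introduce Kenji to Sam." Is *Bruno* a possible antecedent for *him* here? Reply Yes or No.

*him* is a pronoun; Principle B requires it to be free in its binding domain — the clause headed by 'wanted'.
— Bruno: subject of the clause headed by 'wanted'; c-commands the pronoun within its binding domain — blocked (Principle B).

No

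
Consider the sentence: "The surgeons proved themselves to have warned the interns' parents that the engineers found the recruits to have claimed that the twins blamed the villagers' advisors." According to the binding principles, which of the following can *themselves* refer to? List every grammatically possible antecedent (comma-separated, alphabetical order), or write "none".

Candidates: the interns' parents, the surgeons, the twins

*themselves* is a reflexive; Principle A requires it to be bound within its binding domain — the matrix clause.
— the interns' parents: object of the clause headed by 'warned'; does not c-command the reflexive — cannot bind it (Principle A).
— the surgeons: subject of the matrix clause; c-commands the reflexive within its binding domain — allowed (Principle A).
— the twins: subject of the clause headed by 'blamed'; does not c-command the reflexive — cannot bind it (Principle A).

the surgeons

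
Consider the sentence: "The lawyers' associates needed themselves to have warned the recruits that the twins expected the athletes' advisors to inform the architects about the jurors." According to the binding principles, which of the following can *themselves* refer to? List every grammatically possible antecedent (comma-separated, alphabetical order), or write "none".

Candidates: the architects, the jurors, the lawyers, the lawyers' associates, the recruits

*themselves* is a reflexive; Principle A requires it to be bound within its binding domain — the matrix clause.
— the architects: object of the clause headed by 'inform'; does not c-command the reflexive — cannot bind it (Principle A).
— the jurors: second object of the clause headed by 'inform'; does not c-command the reflexive — cannot bind it (Principle A).
— the lawyers: possessor inside the subject DP of the matrix clause; does not c-command the reflexive — cannot bind it (Principle A).
— the lawyers' associates: subject of the matrix clause; c-commands the reflexive within its binding domain — allowed (Principle A).
— the recruits: object of the clause headed by 'warned'; does not c-command the reflexive — cannot bind it (Principle A).

the lawyers' associates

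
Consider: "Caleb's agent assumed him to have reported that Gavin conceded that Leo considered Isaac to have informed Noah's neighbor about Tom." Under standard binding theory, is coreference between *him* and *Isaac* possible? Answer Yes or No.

No

*Isaac* is an R-expression; Principle C requires it to be free (not bound by any c-commanding expression).
— him: subject of the clause headed by 'reported'; the pronoun c-commands the R-expression — coreference blocked (Principle C).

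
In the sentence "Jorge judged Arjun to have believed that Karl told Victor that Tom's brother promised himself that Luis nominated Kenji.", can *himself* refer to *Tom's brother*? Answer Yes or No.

Yes

*himself* is a reflexive; Principle A requires it to be bound within its binding domain — the clause headed by 'promised'.
— Tom's brother: subject of the clause headed by 'promised'; c-commands the reflexive within its binding domain — allowed (Principle A).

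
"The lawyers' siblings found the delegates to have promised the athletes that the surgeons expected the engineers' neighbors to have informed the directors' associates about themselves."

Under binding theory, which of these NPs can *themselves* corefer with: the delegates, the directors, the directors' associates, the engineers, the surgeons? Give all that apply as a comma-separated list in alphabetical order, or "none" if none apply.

*themselves* is a reflexive; Principle A requires it to be bound within its binding domain — the clause headed by 'informed'.
— the delegates: subject of the clause headed by 'promised'; c-commands the reflexive but lies outside its binding domain — cannot bind it (Principle A).
— the directors: possessor inside the object DP of the clause headed by 'informed'; does not c-command the reflexive — cannot bind it (Principle A).
— the directors' associates: object of the clause headed by 'informed'; c-commands the reflexive within its binding domain — allowed (Principle A).
— the engineers: possessor inside the subject DP of the clause headed by 'informed'; does not c-command the reflexive — cannot bind it (Principle A).
— the surgeons: subject of the clause headed by 'expected'; c-commands the reflexive but lies outside its binding domain — cannot bind it (Principle A).

the directors' associates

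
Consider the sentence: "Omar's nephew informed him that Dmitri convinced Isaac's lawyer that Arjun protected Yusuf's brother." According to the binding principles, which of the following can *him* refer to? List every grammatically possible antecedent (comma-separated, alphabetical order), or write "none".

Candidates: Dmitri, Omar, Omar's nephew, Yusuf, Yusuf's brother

*him* is a pronoun; Principle B requires it to be free in its binding domain — the matrix clause.
— Dmitri: subject of the clause headed by 'convinced'; is c-commanded by the pronoun; coreference would bind this R-expression — blocked (Principle C).
— Omar: possessor inside the subject DP of the matrix clause; does not c-command the pronoun — Principle B does not apply; allowed.
— Omar's nephew: subject of the matrix clause; c-commands the pronoun within its binding domain — blocked (Principle B).
— Yusuf: possessor inside the object DP of the clause headed by 'protected'; is c-commanded by the pronoun; coreference would bind this R-expression — blocked (Principle C).
— Yusuf's brother: object of the clause headed by 'protected'; is c-commanded by the pronoun; coreference would bind this R-expression — blocked (Principle C).

Omar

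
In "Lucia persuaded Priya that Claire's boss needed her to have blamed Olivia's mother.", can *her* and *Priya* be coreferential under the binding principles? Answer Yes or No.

*Priya* is an R-expression; Principle C requires it to be free (not bound by any c-commanding expression).
— her: subject of the clause headed by 'blamed'; the pronoun does not c-command the R-expression — coreference allowed.

Yes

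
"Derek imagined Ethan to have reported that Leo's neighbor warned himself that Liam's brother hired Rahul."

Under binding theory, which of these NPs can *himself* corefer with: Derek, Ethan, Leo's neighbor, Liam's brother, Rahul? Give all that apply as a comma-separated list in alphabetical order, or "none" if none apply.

*himself* is a reflexive; Principle A requires it to be bound within its binding domain — the clause headed by 'warned'.
— Derek: subject of the matrix clause; c-commands the reflexive but lies outside its binding domain — cannot bind it (Principle A).
— Ethan: subject of the clause headed by 'reported'; c-commands the reflexive but lies outside its binding domain — cannot bind it (Principle A).
— Leo's neighbor: subject of the clause headed by 'warned'; c-commands the reflexive within its binding domain — allowed (Principle A).
— Liam's brother: subject of the clause headed by 'hired'; does not c-command the reflexive — cannot bind it (Principle A).
— Rahul: object of the clause headed by 'hired'; does not c-command the reflexive — cannot bind it (Principle A).

Leo's neighbor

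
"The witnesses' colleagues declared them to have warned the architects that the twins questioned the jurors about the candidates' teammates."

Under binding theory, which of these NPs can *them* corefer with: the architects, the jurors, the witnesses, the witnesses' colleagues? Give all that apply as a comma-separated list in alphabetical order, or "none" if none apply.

*them* is a pronoun; Principle B requires it to be free in its binding domain — the matrix clause.
— the architects: object of the clause headed by 'warned'; is c-commanded by the pronoun; coreference would bind this R-expression — blocked (Principle C).
— the jurors: object of the clause headed by 'questioned'; is c-commanded by the pronoun; coreference would bind this R-expression — blocked (Principle C).
— the witnesses: possessor inside the subject DP of the matrix clause; does not c-command the pronoun — Principle B does not apply; allowed.
— the witnesses' colleagues: subject of the matrix clause; c-commands the pronoun within its binding domain — blocked (Principle B).

the witnesses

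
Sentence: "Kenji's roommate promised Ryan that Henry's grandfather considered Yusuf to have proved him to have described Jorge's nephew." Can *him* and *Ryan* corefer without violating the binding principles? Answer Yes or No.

*Ryan* is an R-expression; Principle C requires it to be free (not bound by any c-commanding expression).
— him: subject of the clause headed by 'described'; the pronoun does not c-command the R-expression — coreference allowed.

Yes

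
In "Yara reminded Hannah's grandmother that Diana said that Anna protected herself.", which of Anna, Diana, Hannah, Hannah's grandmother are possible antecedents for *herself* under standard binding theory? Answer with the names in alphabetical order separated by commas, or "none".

Anna

*herself* is a reflexive; Principle A requires it to be bound within its binding domain — the clause headed by 'protected'.
— Anna: subject of the clause headed by 'protected'; c-commands the reflexive within its binding domain — allowed (Principle A).
— Diana: subject of the clause headed by 'said'; c-commands the reflexive but lies outside its binding domain — cannot bind it (Principle A).
— Hannah: possessor inside the object DP of the matrix clause; does not c-command the reflexive — cannot bind it (Principle A).
— Hannah's grandmother: object of the matrix clause; c-commands the reflexive but lies outside its binding domain — cannot bind it (Principle A).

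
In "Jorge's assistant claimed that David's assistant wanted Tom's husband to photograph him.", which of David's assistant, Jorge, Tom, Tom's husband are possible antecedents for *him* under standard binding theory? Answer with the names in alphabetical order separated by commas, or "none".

David's assistant, Jorge, Tom

*him* is a pronoun; Principle B requires it to be free in its binding domain — the clause headed by 'photograph'.
— David's assistant: subject of the clause headed by 'wanted'; c-commands the pronoun but lies outside its binding domain — allowed.
— Jorge: possessor inside the subject DP of the matrix clause; does not c-command the pronoun — Principle B does not apply; allowed.
— Tom: possessor inside the subject DP of the clause headed by 'photograph'; does not c-command the pronoun — Principle B does not apply; allowed.
— Tom's husband: subject of the clause headed by 'photograph'; c-commands the pronoun within its binding domain — blocked (Principle B).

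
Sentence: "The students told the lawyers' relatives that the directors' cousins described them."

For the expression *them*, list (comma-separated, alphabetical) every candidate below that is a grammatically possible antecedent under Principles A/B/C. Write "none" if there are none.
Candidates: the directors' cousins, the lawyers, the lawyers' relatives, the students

the lawyers, the lawyers' relatives, the students

*them* is a pronoun; Principle B requires it to be free in its binding domain — the clause headed by 'described'.
— the directors' cousins: subject of the clause headed by 'described'; c-commands the pronoun within its binding domain — blocked (Principle B).
— the lawyers: possessor inside the object DP of the matrix clause; does not c-command the pronoun — Principle B does not apply; allowed.
— the lawyers' relatives: object of the matrix clause; c-commands the pronoun but lies outside its binding domain — allowed.
— the students: subject of the matrix clause; c-commands the pronoun but lies outside its binding domain — allowed.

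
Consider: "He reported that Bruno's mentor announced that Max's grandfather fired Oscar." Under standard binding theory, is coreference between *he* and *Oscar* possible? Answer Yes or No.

No

*Oscar* is an R-expression; Principle C requires it to be free (not bound by any c-commanding expression).
— he: subject of the matrix clause; the pronoun c-commands the R-expression — coreference blocked (Principle C).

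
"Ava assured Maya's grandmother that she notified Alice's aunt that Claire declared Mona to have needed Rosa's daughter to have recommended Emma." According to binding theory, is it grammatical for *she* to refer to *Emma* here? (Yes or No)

*Emma* is an R-expression; Principle C requires it to be free (not bound by any c-commanding expression).
— she: subject of the clause headed by 'notified'; the pronoun c-commands the R-expression — coreference blocked (Principle C).

No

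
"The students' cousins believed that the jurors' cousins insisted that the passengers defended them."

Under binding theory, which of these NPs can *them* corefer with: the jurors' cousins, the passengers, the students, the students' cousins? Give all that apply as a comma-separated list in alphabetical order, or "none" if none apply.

*them* is a pronoun; Principle B requires it to be free in its binding domain — the clause headed by 'defended'.
— the jurors' cousins: subject of the clause headed by 'insisted'; c-commands the pronoun but lies outside its binding domain — allowed.
— the passengers: subject of the clause headed by 'defended'; c-commands the pronoun within its binding domain — blocked (Principle B).
— the students: possessor inside the subject DP of the matrix clause; does not c-command the pronoun — Principle B does not apply; allowed.
— the students' cousins: subject of the matrix clause; c-commands the pronoun but lies outside its binding domain — allowed.

the jurors' cousins, the students, the students' cousins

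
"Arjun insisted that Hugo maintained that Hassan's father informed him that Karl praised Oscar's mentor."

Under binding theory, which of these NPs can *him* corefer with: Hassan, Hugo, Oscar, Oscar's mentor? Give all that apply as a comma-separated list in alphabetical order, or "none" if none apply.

*him* is a pronoun; Principle B requires it to be free in its binding domain — the clause headed by 'informed'.
— Hassan: possessor inside the subject DP of the clause headed by 'informed'; does not c-command the pronoun — Principle B does not apply; allowed.
— Hugo: subject of the clause headed by 'maintained'; c-commands the pronoun but lies outside its binding domain — allowed.
— Oscar: possessor inside the object DP of the clause headed by 'praised'; is c-commanded by the pronoun; coreference would bind this R-expression — blocked (Principle C).
— Oscar's mentor: object of the clause headed by 'praised'; is c-commanded by the pronoun; coreference would bind this R-expression — blocked (Principle C).

Hassan, Hugo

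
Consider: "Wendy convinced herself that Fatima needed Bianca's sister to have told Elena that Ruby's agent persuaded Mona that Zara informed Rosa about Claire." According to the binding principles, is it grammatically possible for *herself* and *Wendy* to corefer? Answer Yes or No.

Yes

*herself* is a reflexive; Principle A requires it to be bound within its binding domain — the matrix clause.
— Wendy: subject of the matrix clause; c-commands the reflexive within its binding domain — allowed (Principle A).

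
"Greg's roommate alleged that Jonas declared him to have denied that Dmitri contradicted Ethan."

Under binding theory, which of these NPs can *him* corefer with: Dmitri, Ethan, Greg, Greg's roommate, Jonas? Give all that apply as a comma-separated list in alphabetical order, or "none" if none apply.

*him* is a pronoun; Principle B requires it to be free in its binding domain — the clause headed by 'declared'.
— Dmitri: subject of the clause headed by 'contradicted'; is c-commanded by the pronoun; coreference would bind this R-expression — blocked (Principle C).
— Ethan: object of the clause headed by 'contradicted'; is c-commanded by the pronoun; coreference would bind this R-expression — blocked (Principle C).
— Greg: possessor inside the subject DP of the matrix clause; does not c-command the pronoun — Principle B does not apply; allowed.
— Greg's roommate: subject of the matrix clause; c-commands the pronoun but lies outside its binding domain — allowed.
— Jonas: subject of the clause headed by 'declared'; c-commands the pronoun within its binding domain — blocked (Principle B).

Greg, Greg's roommate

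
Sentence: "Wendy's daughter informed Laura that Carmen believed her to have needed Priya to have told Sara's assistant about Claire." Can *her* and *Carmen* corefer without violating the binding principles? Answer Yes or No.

No

*Carmen* is an R-expression; Principle C requires it to be free (not bound by any c-commanding expression).
— her: subject of the clause headed by 'needed'; the R-expression locally c-commands the pronoun — coreference blocked (Principle B on the pronoun).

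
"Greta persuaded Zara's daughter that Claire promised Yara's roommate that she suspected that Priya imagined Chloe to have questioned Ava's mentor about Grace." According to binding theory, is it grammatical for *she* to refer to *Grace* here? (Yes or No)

No

*Grace* is an R-expression; Principle C requires it to be free (not bound by any c-commanding expression).
— she: subject of the clause headed by 'suspected'; the pronoun c-commands the R-expression — coreference blocked (Principle C).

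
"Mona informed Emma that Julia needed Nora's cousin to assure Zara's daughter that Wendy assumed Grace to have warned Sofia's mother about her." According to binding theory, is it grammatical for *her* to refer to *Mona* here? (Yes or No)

Yes

*Mona* is an R-expression; Principle C requires it to be free (not bound by any c-commanding expression).
— her: second object of the clause headed by 'warned'; the pronoun does not c-command the R-expression — coreference allowed.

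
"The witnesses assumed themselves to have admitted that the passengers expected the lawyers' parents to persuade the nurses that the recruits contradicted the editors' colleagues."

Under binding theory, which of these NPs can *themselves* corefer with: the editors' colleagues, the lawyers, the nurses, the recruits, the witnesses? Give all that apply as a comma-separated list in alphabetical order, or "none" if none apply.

the witnesses

*themselves* is a reflexive; Principle A requires it to be bound within its binding domain — the matrix clause.
— the editors' colleagues: object of the clause headed by 'contradicted'; does not c-command the reflexive — cannot bind it (Principle A).
— the lawyers: possessor inside the subject DP of the clause headed by 'persuade'; does not c-command the reflexive — cannot bind it (Principle A).
— the nurses: object of the clause headed by 'persuade'; does not c-command the reflexive — cannot bind it (Principle A).
— the recruits: subject of the clause headed by 'contradicted'; does not c-command the reflexive — cannot bind it (Principle A).
— the witnesses: subject of the matrix clause; c-commands the reflexive within its binding domain — allowed (Principle A).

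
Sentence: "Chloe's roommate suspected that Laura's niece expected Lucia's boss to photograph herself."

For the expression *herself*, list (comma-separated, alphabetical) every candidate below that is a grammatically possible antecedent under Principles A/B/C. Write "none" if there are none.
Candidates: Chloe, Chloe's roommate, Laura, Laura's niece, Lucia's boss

*herself* is a reflexive; Principle A requires it to be bound within its binding domain — the clause headed by 'photograph'.
— Chloe: possessor inside the subject DP of the matrix clause; does not c-command the reflexive — cannot bind it (Principle A).
— Chloe's roommate: subject of the matrix clause; c-commands the reflexive but lies outside its binding domain — cannot bind it (Principle A).
— Laura: possessor inside the subject DP of the clause headed by 'expected'; does not c-command the reflexive — cannot bind it (Principle A).
— Laura's niece: subject of the clause headed by 'expected'; c-commands the reflexive but lies outside its binding domain — cannot bind it (Principle A).
— Lucia's boss: subject of the clause headed by 'photograph'; c-commands the reflexive within its binding domain — allowed (Principle A).

Lucia's boss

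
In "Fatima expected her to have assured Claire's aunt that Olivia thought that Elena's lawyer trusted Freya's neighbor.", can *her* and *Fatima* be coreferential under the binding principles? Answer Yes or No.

*Fatima* is an R-expression; Principle C requires it to be free (not bound by any c-commanding expression).
— her: subject of the clause headed by 'assured'; the R-expression locally c-commands the pronoun — coreference blocked (Principle B on the pronoun).

No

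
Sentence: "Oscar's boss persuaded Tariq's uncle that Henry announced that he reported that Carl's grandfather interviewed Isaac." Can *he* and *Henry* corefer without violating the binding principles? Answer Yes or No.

*Henry* is an R-expression; Principle C requires it to be free (not bound by any c-commanding expression).
— he: subject of the clause headed by 'reported'; the pronoun does not c-command the R-expression — coreference allowed.

Yes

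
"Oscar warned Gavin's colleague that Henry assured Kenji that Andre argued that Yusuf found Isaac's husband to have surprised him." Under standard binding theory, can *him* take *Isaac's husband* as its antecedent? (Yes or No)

*him* is a pronoun; Principle B requires it to be free in its binding domain — the clause headed by 'surprised'.
— Isaac's husband: subject of the clause headed by 'surprised'; c-commands the pronoun within its binding domain — blocked (Principle B).

No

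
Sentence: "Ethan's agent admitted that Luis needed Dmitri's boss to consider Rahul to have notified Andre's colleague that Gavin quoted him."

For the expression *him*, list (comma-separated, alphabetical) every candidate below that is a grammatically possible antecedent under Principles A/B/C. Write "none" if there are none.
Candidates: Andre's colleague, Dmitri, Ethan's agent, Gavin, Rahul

*him* is a pronoun; Principle B requires it to be free in its binding domain — the clause headed by 'quoted'.
— Andre's colleague: object of the clause headed by 'notified'; c-commands the pronoun but lies outside its binding domain — allowed.
— Dmitri: possessor inside the subject DP of the clause headed by 'consider'; does not c-command the pronoun — Principle B does not apply; allowed.
— Ethan's agent: subject of the matrix clause; c-commands the pronoun but lies outside its binding domain — allowed.
— Gavin: subject of the clause headed by 'quoted'; c-commands the pronoun within its binding domain — blocked (Principle B).
— Rahul: subject of the clause headed by 'notified'; c-commands the pronoun but lies outside its binding domain — allowed.

Andre's colleague, Dmitri, Ethan's agent, Rahul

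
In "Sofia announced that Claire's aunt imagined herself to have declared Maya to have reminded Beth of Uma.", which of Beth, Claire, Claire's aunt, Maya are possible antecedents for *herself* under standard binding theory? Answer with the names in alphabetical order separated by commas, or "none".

*herself* is a reflexive; Principle A requires it to be bound within its binding domain — the clause headed by 'imagined'.
— Beth: object of the clause headed by 'reminded'; does not c-command the reflexive — cannot bind it (Principle A).
— Claire: possessor inside the subject DP of the clause headed by 'imagined'; does not c-command the reflexive — cannot bind it (Principle A).
— Claire's aunt: subject of the clause headed by 'imagined'; c-commands the reflexive within its binding domain — allowed (Principle A).
— Maya: subject of the clause headed by 'reminded'; does not c-command the reflexive — cannot bind it (Principle A).

Claire's aunt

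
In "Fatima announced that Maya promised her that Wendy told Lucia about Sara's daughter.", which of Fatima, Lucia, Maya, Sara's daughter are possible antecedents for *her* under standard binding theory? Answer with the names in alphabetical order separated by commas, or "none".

*her* is a pronoun; Principle B requires it to be free in its binding domain — the clause headed by 'promised'.
— Fatima: subject of the matrix clause; c-commands the pronoun but lies outside its binding domain — allowed.
— Lucia: object of the clause headed by 'told'; is c-commanded by the pronoun; coreference would bind this R-expression — blocked (Principle C).
— Maya: subject of the clause headed by 'promised'; c-commands the pronoun within its binding domain — blocked (Principle B).
— Sara's daughter: second object of the clause headed by 'told'; is c-commanded by the pronoun; coreference would bind this R-expression — blocked (Principle C).

Fatima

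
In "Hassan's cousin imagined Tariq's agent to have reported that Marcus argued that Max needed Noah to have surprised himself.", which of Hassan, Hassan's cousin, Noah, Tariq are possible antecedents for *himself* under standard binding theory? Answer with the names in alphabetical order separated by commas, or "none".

Noah

*himself* is a reflexive; Principle A requires it to be bound within its binding domain — the clause headed by 'surprised'.
— Hassan: possessor inside the subject DP of the matrix clause; does not c-command the reflexive — cannot bind it (Principle A).
— Hassan's cousin: subject of the matrix clause; c-commands the reflexive but lies outside its binding domain — cannot bind it (Principle A).
— Noah: subject of the clause headed by 'surprised'; c-commands the reflexive within its binding domain — allowed (Principle A).
— Tariq: possessor inside the subject DP of the clause headed by 'reported'; does not c-command the reflexive — cannot bind it (Principle A).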